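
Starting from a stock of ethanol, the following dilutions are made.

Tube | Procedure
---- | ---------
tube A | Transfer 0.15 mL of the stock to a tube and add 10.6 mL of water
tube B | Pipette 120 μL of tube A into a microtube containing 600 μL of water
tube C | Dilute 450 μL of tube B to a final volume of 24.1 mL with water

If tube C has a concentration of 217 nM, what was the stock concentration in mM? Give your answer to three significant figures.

5.00 mM

Step 1: 0.15 mL + 10.6 mL = 10.75 mL total → factor 10.75/0.15 = 71.667
Step 2: 120 μL + 600 μL = 720 μL total → factor 720/120 = 6
Step 3: 450 μL brought to 24.1 mL → factor 24100/450 = 53.556
Overall dilution factor = 71.667 × 6 × 53.556 = 23029
Stock = 217 nM × 23029 = 4.997 × 10^6 nM = 5.00 mM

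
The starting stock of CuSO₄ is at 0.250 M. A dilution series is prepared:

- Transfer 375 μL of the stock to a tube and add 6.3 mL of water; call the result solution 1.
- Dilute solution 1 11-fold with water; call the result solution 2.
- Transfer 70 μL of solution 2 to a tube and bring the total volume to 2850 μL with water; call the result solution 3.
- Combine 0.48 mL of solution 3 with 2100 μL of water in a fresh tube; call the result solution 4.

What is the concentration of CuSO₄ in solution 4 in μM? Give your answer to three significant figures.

5.83 μM

Step 1: 375 μL + 6.3 mL = 6675 μL total → factor 6675/375 = 17.8
Step 2: 11-fold → factor 11
Step 3: 70 μL brought to 2850 μL → factor 2850/70 = 40.714
Step 4: 0.48 mL + 2100 μL = 2.58 mL total → factor 2.58/0.48 = 5.375
Dilution factor through solution 4 = 17.8 × 11 × 40.714 × 5.375 = 42849
[solution 4] = 0.250 M / 42849 = 5.834 × 10^-6 M = 5.83 μM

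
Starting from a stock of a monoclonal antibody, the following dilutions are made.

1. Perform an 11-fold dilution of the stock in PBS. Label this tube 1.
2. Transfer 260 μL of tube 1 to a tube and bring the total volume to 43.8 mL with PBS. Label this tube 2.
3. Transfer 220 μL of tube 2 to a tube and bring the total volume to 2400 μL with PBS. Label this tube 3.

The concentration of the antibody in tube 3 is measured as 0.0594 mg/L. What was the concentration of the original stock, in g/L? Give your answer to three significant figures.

Step 1: 11-fold → factor 11
Step 2: 260 μL brought to 43.8 mL → factor 43800/260 = 168.46
Step 3: 220 μL brought to 2400 μL → factor 2400/220 = 10.909
Overall dilution factor = 11 × 168.46 × 10.909 = 20215
Stock = 0.0594 mg/L × 20215 = 1201 mg/L = 1.20 g/L

1.20 g/L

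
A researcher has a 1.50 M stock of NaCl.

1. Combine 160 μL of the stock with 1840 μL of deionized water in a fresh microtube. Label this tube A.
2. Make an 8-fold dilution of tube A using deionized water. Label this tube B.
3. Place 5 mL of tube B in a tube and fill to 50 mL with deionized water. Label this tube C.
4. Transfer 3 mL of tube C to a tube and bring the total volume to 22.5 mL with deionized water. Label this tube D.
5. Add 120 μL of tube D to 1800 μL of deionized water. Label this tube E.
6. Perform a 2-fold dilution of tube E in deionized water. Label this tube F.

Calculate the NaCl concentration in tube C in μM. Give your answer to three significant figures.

Step 1: 160 μL + 1840 μL = 2000 μL total → factor 2000/160 = 12.5
Step 2: 8-fold → factor 8
Step 3: 5 mL brought to 50 mL → factor 50/5 = 10
Dilution factor through tube C = 12.5 × 8 × 10 = 1000
[tube C] = 1.50 M / 1000 = 0.001500 M = 1.50 × 10^3 μM

1.50 × 10^3 μM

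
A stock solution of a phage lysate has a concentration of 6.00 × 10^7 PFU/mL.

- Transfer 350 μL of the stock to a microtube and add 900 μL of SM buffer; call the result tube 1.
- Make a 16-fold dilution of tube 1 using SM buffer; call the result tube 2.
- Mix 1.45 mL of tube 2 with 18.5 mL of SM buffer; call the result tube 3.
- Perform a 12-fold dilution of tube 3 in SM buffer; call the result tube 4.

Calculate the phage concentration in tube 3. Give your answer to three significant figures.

7.63 × 10^4 PFU/mL

Step 1: 350 μL + 900 μL = 1250 μL total → factor 1250/350 = 3.5714
Step 2: 16-fold → factor 16
Step 3: 1.45 mL + 18.5 mL = 19.95 mL total → factor 19.95/1.45 = 13.759
Dilution factor through tube 3 = 3.5714 × 16 × 13.759 = 786.21
[tube 3] = 6.00 × 10^7 PFU/mL / 786.21 = 7.63 × 10^4 PFU/mL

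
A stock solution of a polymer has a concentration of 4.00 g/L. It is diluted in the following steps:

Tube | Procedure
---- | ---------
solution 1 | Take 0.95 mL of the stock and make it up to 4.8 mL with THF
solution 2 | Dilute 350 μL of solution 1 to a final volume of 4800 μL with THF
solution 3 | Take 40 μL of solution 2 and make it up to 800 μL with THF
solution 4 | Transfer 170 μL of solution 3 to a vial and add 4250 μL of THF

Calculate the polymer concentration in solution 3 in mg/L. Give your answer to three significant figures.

Step 1: 0.95 mL brought to 4.8 mL → factor 4.8/0.95 = 5.0526
Step 2: 350 μL brought to 4800 μL → factor 4800/350 = 13.714
Step 3: 40 μL brought to 800 μL → factor 800/40 = 20
Dilution factor through solution 3 = 5.0526 × 13.714 × 20 = 1385.9
[solution 3] = 4.00 g/L / 1385.9 = 0.002886 g/L = 2.89 mg/L

2.89 mg/L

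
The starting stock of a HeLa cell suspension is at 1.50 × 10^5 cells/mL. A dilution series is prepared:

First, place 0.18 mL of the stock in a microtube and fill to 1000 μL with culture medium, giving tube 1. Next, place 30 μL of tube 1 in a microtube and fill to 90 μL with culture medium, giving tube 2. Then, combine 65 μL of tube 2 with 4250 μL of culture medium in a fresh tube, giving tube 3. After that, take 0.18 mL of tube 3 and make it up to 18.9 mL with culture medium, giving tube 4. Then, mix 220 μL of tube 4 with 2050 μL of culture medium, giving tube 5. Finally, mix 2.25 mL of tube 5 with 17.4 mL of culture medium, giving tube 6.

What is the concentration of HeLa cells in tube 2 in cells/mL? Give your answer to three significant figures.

Step 1: 0.18 mL brought to 1000 μL → factor 1/0.18 = 5.5556
Step 2: 30 μL brought to 90 μL → factor 90/30 = 3
Dilution factor through tube 2 = 5.5556 × 3 = 16.667
[tube 2] = 1.50 × 10^5 cells/mL / 16.667 = 9.00 × 10^3 cells/mL

9.00 × 10^3 cells/mL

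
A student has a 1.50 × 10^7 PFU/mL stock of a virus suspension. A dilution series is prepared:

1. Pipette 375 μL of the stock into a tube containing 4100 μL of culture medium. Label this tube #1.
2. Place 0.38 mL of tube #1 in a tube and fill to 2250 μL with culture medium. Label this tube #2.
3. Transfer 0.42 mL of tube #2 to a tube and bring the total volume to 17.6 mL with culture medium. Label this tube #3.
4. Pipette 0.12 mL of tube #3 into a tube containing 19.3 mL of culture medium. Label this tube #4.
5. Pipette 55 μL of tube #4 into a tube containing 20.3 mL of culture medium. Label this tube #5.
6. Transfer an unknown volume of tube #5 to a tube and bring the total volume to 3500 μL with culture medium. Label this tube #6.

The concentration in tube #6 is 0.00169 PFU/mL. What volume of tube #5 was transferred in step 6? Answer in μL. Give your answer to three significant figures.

69.9 μL

Step 1: 375 μL + 4100 μL = 4475 μL total → factor 4475/375 = 11.933
Step 2: 0.38 mL brought to 2250 μL → factor 2.25/0.38 = 5.9211
Step 3: 0.42 mL brought to 17.6 mL → factor 17.6/0.42 = 41.905
Step 4: 0.12 mL + 19.3 mL = 19.42 mL total → factor 19.42/0.12 = 161.83
Step 5: 55 μL + 20.3 mL = 20355 μL total → factor 20355/55 = 370.09
Step 6: v brought to 3500 μL → factor = 3500 μL/v
Product of known-step factors = 1.7734 × 10^8
Overall factor = 1.50 × 10^7 PFU/mL / (0.00169 PFU/mL) = 8.8757 × 10^9
Step-6 factor = 8.8757 × 10^9 / 1.7734 × 10^8 = 50.05
v = 3500 μL / 50.05 = 69.9 μL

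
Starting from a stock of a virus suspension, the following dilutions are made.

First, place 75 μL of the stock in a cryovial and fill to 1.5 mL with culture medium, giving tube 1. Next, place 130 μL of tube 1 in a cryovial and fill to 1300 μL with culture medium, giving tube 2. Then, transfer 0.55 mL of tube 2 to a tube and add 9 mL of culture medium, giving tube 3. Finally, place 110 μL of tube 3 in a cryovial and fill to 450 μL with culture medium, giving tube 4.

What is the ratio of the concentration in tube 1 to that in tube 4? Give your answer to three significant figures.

Step 1: 75 μL brought to 1.5 mL → factor 1500/75 = 20
Step 2: 130 μL brought to 1300 μL → factor 1300/130 = 10
Step 3: 0.55 mL + 9 mL = 9.55 mL total → factor 9.55/0.55 = 17.364
Step 4: 110 μL brought to 450 μL → factor 450/110 = 4.0909
Dilution factor to tube 1 = 20; to tube 4 = 14207
[tube 1]/[tube 4] = (factor to tube 4)/(factor to tube 1) = 14207/20 = 710

710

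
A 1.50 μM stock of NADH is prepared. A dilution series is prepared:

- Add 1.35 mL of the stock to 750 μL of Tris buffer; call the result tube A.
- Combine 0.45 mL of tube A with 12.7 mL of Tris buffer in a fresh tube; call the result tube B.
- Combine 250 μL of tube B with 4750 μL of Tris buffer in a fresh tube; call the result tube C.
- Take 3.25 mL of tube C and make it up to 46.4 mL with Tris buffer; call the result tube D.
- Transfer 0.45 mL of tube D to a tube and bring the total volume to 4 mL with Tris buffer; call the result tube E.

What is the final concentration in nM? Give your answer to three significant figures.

0.0130 nM

Step 1: 1.35 mL + 750 μL = 2.1 mL total → factor 2.1/1.35 = 1.5556
Step 2: 0.45 mL + 12.7 mL = 13.15 mL total → factor 13.15/0.45 = 29.222
Step 3: 250 μL + 4750 μL = 5000 μL total → factor 5000/250 = 20
Step 4: 3.25 mL brought to 46.4 mL → factor 46.4/3.25 = 14.277
Step 5: 0.45 mL brought to 4 mL → factor 4/0.45 = 8.8889
Overall dilution factor = 1.5556 × 29.222 × 20 × 14.277 × 8.8889 = 1.1537 × 10^5
Final = 1.50 μM / 1.1537 × 10^5 = 1.300 × 10^-5 μM = 0.0130 nM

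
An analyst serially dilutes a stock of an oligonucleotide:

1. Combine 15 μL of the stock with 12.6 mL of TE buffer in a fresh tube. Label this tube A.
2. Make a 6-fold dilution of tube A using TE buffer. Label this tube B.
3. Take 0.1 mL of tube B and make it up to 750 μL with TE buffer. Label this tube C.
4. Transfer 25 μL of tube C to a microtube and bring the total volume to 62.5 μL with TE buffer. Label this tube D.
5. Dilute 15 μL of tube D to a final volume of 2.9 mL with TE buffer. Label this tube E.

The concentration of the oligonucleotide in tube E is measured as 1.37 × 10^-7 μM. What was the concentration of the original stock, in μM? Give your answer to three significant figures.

2.51 μM

Step 1: 15 μL + 12.6 mL = 12615 μL total → factor 12615/15 = 841
Step 2: 6-fold → factor 6
Step 3: 0.1 mL brought to 750 μL → factor 0.75/0.1 = 7.5
Step 4: 25 μL brought to 62.5 μL → factor 62.5/25 = 2.5
Step 5: 15 μL brought to 2.9 mL → factor 2900/15 = 193.33
Overall dilution factor = 841 × 6 × 7.5 × 2.5 × 193.33 = 1.8292 × 10^7
Stock = 1.37 × 10^-7 μM × 1.8292 × 10^7 = 2.51 μM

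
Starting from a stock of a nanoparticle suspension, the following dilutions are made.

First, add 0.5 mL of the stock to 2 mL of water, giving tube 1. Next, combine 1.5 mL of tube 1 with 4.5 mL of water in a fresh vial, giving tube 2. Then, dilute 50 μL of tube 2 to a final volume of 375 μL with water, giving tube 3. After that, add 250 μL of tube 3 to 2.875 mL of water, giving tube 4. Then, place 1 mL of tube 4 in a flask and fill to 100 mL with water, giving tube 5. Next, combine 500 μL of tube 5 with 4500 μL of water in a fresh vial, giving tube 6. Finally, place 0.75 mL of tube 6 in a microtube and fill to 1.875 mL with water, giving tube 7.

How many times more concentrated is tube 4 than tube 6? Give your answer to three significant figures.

1.00 × 10^3

Step 1: 0.5 mL + 2 mL = 2.5 mL total → factor 2.5/0.5 = 5
Step 2: 1.5 mL + 4.5 mL = 6 mL total → factor 6/1.5 = 4
Step 3: 50 μL brought to 375 μL → factor 375/50 = 7.5
Step 4: 250 μL + 2.875 mL = 3125 μL total → factor 3125/250 = 12.5
Step 5: 1 mL brought to 100 mL → factor 100/1 = 100
Step 6: 500 μL + 4500 μL = 5000 μL total → factor 5000/500 = 10
Dilution factor to tube 4 = 1875; to tube 6 = 1.875 × 10^6
[tube 4]/[tube 6] = (factor to tube 6)/(factor to tube 4) = 1.875 × 10^6/1875 = 1.00 × 10^3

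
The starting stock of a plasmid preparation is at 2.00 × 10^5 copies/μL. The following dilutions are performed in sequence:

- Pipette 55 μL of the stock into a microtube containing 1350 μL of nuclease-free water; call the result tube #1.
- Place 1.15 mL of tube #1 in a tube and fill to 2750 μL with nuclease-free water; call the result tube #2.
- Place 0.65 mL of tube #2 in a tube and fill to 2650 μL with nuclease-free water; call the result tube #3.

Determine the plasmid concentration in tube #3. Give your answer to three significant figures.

Step 1: 55 μL + 1350 μL = 1405 μL total → factor 1405/55 = 25.545
Step 2: 1.15 mL brought to 2750 μL → factor 2.75/1.15 = 2.3913
Step 3: 0.65 mL brought to 2650 μL → factor 2.65/0.65 = 4.0769
Overall dilution factor = 25.545 × 2.3913 × 4.0769 = 249.05
Final = 2.00 × 10^5 copies/μL / 249.05 = 803 copies/μL

803 copies/μL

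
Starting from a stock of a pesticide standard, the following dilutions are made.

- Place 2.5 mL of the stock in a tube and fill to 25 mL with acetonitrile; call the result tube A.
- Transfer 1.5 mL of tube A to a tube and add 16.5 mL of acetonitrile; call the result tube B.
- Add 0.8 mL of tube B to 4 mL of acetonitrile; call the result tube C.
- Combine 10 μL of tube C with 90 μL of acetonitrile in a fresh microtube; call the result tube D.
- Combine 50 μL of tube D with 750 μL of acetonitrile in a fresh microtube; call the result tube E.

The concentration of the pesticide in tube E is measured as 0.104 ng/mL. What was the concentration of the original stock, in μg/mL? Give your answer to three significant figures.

12.0 μg/mL

Step 1: 2.5 mL brought to 25 mL → factor 25/2.5 = 10
Step 2: 1.5 mL + 16.5 mL = 18 mL total → factor 18/1.5 = 12
Step 3: 0.8 mL + 4 mL = 4.8 mL total → factor 4.8/0.8 = 6
Step 4: 10 μL + 90 μL = 100 μL total → factor 100/10 = 10
Step 5: 50 μL + 750 μL = 800 μL total → factor 800/50 = 16
Overall dilution factor = 10 × 12 × 6 × 10 × 16 = 1.152 × 10^5
Stock = 0.104 ng/mL × 1.152 × 10^5 = 1.198 × 10^4 ng/mL = 12.0 μg/mL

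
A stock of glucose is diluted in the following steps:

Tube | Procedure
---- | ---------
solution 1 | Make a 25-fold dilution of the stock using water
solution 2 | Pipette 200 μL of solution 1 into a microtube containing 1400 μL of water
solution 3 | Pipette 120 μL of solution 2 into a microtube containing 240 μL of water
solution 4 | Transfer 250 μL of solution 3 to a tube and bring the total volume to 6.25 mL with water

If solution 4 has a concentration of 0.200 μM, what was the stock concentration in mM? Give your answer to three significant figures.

3.00 mM

Step 1: 25-fold → factor 25
Step 2: 200 μL + 1400 μL = 1600 μL total → factor 1600/200 = 8
Step 3: 120 μL + 240 μL = 360 μL total → factor 360/120 = 3
Step 4: 250 μL brought to 6.25 mL → factor 6250/250 = 25
Overall dilution factor = 25 × 8 × 3 × 25 = 15000
Stock = 0.200 μM × 15000 = 3000 μM = 3.00 mM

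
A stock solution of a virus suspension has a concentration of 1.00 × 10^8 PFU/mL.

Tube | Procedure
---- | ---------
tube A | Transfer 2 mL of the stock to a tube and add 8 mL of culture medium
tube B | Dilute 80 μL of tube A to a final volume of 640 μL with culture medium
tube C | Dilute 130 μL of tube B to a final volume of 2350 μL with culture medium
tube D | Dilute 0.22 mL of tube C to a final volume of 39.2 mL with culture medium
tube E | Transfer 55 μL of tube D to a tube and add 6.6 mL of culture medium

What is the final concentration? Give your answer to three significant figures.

Step 1: 2 mL + 8 mL = 10 mL total → factor 10/2 = 5
Step 2: 80 μL brought to 640 μL → factor 640/80 = 8
Step 3: 130 μL brought to 2350 μL → factor 2350/130 = 18.077
Step 4: 0.22 mL brought to 39.2 mL → factor 39.2/0.22 = 178.18
Step 5: 55 μL + 6.6 mL = 6655 μL total → factor 6655/55 = 121
Overall dilution factor = 5 × 8 × 18.077 × 178.18 × 121 = 1.559 × 10^7
Final = 1.00 × 10^8 PFU/mL / 1.559 × 10^7 = 6.41 PFU/mL

6.41 PFU/mL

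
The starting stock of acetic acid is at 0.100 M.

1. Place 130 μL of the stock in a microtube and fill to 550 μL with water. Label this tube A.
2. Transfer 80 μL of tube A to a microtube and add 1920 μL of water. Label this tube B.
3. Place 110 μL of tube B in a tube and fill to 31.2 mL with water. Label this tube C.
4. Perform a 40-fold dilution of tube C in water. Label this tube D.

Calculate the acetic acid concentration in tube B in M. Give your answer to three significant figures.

Step 1: 130 μL brought to 550 μL → factor 550/130 = 4.2308
Step 2: 80 μL + 1920 μL = 2000 μL total → factor 2000/80 = 25
Dilution factor through tube B = 4.2308 × 25 = 105.77
[tube B] = 0.100 M / 105.77 = 0.000945 M

0.000945 M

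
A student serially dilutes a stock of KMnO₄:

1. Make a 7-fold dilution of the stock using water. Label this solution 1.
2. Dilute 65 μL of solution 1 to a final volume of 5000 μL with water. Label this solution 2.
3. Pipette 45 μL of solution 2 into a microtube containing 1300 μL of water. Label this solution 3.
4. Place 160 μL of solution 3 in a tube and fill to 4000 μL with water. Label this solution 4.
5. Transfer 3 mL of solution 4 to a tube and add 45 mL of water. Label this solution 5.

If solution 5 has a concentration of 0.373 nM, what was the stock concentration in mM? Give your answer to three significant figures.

Step 1: 7-fold → factor 7
Step 2: 65 μL brought to 5000 μL → factor 5000/65 = 76.923
Step 3: 45 μL + 1300 μL = 1345 μL total → factor 1345/45 = 29.889
Step 4: 160 μL brought to 4000 μL → factor 4000/160 = 25
Step 5: 3 mL + 45 mL = 48 mL total → factor 48/3 = 16
Overall dilution factor = 7 × 76.923 × 29.889 × 25 × 16 = 6.4376 × 10^6
Stock = 0.373 nM × 6.4376 × 10^6 = 2.401 × 10^6 nM = 2.40 mM

2.40 mM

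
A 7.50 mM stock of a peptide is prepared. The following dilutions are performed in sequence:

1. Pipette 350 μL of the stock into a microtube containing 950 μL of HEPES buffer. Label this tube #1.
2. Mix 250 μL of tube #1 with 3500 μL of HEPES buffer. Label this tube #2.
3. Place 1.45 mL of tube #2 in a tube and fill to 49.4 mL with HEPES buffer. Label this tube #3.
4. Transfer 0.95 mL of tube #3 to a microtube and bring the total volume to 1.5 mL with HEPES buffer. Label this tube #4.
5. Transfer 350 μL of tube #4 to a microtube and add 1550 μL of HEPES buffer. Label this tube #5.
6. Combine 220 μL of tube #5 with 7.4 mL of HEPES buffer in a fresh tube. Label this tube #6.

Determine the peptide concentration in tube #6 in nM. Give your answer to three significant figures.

13.3 nM

Step 1: 350 μL + 950 μL = 1300 μL total → factor 1300/350 = 3.7143
Step 2: 250 μL + 3500 μL = 3750 μL total → factor 3750/250 = 15
Step 3: 1.45 mL brought to 49.4 mL → factor 49.4/1.45 = 34.069
Step 4: 0.95 mL brought to 1.5 mL → factor 1.5/0.95 = 1.5789
Step 5: 350 μL + 1550 μL = 1900 μL total → factor 1900/350 = 5.4286
Step 6: 220 μL + 7.4 mL = 7620 μL total → factor 7620/220 = 34.636
Overall dilution factor = 3.7143 × 15 × 34.069 × 1.5789 × 5.4286 × 34.636 = 5.6352 × 10^5
Final = 7.50 mM / 5.6352 × 10^5 = 1.331 × 10^-5 mM = 13.3 nM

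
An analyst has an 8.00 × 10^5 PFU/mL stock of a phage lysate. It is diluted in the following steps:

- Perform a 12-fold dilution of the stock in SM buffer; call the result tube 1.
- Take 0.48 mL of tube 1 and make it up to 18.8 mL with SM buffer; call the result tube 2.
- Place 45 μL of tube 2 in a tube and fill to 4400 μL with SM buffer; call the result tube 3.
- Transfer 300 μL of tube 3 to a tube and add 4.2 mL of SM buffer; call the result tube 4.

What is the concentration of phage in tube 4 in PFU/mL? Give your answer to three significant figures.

Step 1: 12-fold → factor 12
Step 2: 0.48 mL brought to 18.8 mL → factor 18.8/0.48 = 39.167
Step 3: 45 μL brought to 4400 μL → factor 4400/45 = 97.778
Step 4: 300 μL + 4.2 mL = 4500 μL total → factor 4500/300 = 15
Dilution factor through tube 4 = 12 × 39.167 × 97.778 × 15 = 6.8933 × 10^5
[tube 4] = 8.00 × 10^5 PFU/mL / 6.8933 × 10^5 = 1.16 PFU/mL

1.16 PFU/mL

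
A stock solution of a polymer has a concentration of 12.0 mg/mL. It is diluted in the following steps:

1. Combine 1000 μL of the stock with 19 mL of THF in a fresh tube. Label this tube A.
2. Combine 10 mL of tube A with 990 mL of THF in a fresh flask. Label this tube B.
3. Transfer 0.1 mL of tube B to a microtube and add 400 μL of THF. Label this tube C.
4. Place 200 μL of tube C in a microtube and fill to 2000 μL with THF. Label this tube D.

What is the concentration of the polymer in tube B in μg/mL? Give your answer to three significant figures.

6.00 μg/mL

Step 1: 1000 μL + 19 mL = 20000 μL total → factor 20000/1000 = 20
Step 2: 10 mL + 990 mL = 1000 mL total → factor 1000/10 = 100
Dilution factor through tube B = 20 × 100 = 2000
[tube B] = 12.0 mg/mL / 2000 = 0.006000 mg/mL = 6.00 μg/mL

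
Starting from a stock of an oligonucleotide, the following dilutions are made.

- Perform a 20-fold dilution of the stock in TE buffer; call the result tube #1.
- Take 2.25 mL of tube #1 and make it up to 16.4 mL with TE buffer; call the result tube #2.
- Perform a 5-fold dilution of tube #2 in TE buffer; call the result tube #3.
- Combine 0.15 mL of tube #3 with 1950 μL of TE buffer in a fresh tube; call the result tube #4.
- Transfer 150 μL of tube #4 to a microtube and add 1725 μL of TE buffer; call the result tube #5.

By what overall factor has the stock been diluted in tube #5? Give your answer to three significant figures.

Step 1: 20-fold → factor 20
Step 2: 2.25 mL brought to 16.4 mL → factor 16.4/2.25 = 7.2889
Step 3: 5-fold → factor 5
Step 4: 0.15 mL + 1950 μL = 2.1 mL total → factor 2.1/0.15 = 14
Step 5: 150 μL + 1725 μL = 1875 μL total → factor 1875/150 = 12.5
Overall dilution factor = 20 × 7.2889 × 5 × 14 × 12.5 = 1.2756 × 10^5

1.28 × 10^5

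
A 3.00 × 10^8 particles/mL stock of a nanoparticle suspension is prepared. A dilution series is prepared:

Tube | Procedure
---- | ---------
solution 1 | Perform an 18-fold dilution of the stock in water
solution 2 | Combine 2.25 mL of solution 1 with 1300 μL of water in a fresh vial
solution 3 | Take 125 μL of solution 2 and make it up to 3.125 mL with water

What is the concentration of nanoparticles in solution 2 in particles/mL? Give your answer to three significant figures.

Step 1: 18-fold → factor 18
Step 2: 2.25 mL + 1300 μL = 3.55 mL total → factor 3.55/2.25 = 1.5778
Dilution factor through solution 2 = 18 × 1.5778 = 28.4
[solution 2] = 3.00 × 10^8 particles/mL / 28.4 = 1.06 × 10^7 particles/mL

1.06 × 10^7 particles/mL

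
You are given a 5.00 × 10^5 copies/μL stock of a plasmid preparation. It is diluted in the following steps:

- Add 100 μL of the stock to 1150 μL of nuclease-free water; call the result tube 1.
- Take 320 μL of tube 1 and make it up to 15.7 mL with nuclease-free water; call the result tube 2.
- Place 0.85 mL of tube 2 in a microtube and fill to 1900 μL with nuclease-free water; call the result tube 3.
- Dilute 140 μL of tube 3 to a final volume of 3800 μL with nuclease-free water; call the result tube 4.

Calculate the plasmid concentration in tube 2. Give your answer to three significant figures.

815 copies/μL

Step 1: 100 μL + 1150 μL = 1250 μL total → factor 1250/100 = 12.5
Step 2: 320 μL brought to 15.7 mL → factor 15700/320 = 49.062
Dilution factor through tube 2 = 12.5 × 49.062 = 613.28
[tube 2] = 5.00 × 10^5 copies/μL / 613.28 = 815 copies/μL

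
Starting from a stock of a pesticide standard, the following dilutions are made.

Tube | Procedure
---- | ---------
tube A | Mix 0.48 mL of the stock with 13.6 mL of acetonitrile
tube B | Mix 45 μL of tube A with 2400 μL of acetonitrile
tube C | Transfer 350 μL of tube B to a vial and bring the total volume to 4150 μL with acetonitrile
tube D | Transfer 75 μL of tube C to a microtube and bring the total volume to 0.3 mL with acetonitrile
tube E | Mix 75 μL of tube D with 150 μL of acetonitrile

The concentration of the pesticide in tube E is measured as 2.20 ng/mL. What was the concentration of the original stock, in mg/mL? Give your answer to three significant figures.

Step 1: 0.48 mL + 13.6 mL = 14.08 mL total → factor 14.08/0.48 = 29.333
Step 2: 45 μL + 2400 μL = 2445 μL total → factor 2445/45 = 54.333
Step 3: 350 μL brought to 4150 μL → factor 4150/350 = 11.857
Step 4: 75 μL brought to 0.3 mL → factor 300/75 = 4
Step 5: 75 μL + 150 μL = 225 μL total → factor 225/75 = 3
Overall dilution factor = 29.333 × 54.333 × 11.857 × 4 × 3 = 2.2677 × 10^5
Stock = 2.20 ng/mL × 2.2677 × 10^5 = 4.989 × 10^5 ng/mL = 0.499 mg/mL

0.499 mg/mL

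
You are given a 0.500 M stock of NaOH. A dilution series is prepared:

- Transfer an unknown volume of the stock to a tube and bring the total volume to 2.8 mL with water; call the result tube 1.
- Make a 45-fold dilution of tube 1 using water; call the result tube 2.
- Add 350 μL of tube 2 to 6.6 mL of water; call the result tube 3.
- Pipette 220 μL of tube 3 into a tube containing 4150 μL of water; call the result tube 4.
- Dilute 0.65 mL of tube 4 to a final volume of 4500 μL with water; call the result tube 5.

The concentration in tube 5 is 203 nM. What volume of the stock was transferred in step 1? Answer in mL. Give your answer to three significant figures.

Step 1: v brought to 2.8 mL → factor = 2.8 mL/v
Step 2: 45-fold → factor 45
Step 3: 350 μL + 6.6 mL = 6950 μL total → factor 6950/350 = 19.857
Step 4: 220 μL + 4150 μL = 4370 μL total → factor 4370/220 = 19.864
Step 5: 0.65 mL brought to 4500 μL → factor 4.5/0.65 = 6.9231
Product of known-step factors = 1.2288 × 10^5
Overall factor = 0.500 M / (203 nM) = 2.4631 × 10^6
Step-1 factor = 2.4631 × 10^6 / 1.2288 × 10^5 = 20.044
v = 2.8 mL / 20.044 = 0.140 mL

0.140 mL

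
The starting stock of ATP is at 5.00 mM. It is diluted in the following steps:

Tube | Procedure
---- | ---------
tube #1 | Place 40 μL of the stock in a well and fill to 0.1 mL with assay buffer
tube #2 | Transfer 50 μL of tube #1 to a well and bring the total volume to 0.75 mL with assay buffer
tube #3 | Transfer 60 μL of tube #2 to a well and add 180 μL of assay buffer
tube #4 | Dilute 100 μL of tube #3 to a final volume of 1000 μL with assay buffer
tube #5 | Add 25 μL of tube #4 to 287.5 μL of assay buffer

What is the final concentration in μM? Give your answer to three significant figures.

0.267 μM

Step 1: 40 μL brought to 0.1 mL → factor 100/40 = 2.5
Step 2: 50 μL brought to 0.75 mL → factor 750/50 = 15
Step 3: 60 μL + 180 μL = 240 μL total → factor 240/60 = 4
Step 4: 100 μL brought to 1000 μL → factor 1000/100 = 10
Step 5: 25 μL + 287.5 μL = 312.5 μL total → factor 312.5/25 = 12.5
Overall dilution factor = 2.5 × 15 × 4 × 10 × 12.5 = 18750
Final = 5.00 mM / 18750 = 0.0002667 mM = 0.267 μM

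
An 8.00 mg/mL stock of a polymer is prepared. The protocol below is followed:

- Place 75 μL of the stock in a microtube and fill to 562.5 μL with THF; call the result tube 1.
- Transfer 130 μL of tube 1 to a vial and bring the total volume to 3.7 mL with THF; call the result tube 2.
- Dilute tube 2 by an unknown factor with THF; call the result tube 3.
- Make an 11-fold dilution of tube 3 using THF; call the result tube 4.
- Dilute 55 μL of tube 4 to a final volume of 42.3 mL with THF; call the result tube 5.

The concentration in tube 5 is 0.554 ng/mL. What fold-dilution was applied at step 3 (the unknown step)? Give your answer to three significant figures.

Step 1: 75 μL brought to 562.5 μL → factor 562.5/75 = 7.5
Step 2: 130 μL brought to 3.7 mL → factor 3700/130 = 28.462
Step 3: unknown factor x
Step 4: 11-fold → factor 11
Step 5: 55 μL brought to 42.3 mL → factor 42300/55 = 769.09
Product of known-step factors = 1.8059 × 10^6
Overall factor = 8.00 mg/mL / (0.554 ng/mL) = 1.444 × 10^7
x = 1.444 × 10^7 / 1.8059 × 10^6 = 8.00

8.00-fold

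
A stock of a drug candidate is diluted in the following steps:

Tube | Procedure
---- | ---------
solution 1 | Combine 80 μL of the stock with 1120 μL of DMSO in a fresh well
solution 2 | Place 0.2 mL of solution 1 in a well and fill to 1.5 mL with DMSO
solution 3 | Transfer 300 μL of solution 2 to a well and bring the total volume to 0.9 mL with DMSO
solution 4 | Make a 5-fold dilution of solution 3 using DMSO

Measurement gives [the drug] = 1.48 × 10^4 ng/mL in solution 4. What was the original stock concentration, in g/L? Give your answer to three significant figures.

25.0 g/L

Step 1: 80 μL + 1120 μL = 1200 μL total → factor 1200/80 = 15
Step 2: 0.2 mL brought to 1.5 mL → factor 1.5/0.2 = 7.5
Step 3: 300 μL brought to 0.9 mL → factor 900/300 = 3
Step 4: 5-fold → factor 5
Overall dilution factor = 15 × 7.5 × 3 × 5 = 1687.5
Stock = 1.48 × 10^4 ng/mL × 1687.5 = 2.498 × 10^7 ng/mL = 25.0 g/L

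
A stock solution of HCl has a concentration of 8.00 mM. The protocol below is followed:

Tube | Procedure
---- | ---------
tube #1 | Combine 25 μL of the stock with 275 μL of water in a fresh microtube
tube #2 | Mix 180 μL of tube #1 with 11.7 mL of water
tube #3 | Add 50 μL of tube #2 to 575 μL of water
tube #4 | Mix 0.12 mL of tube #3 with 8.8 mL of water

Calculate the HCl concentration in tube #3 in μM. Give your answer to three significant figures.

0.808 μM

Step 1: 25 μL + 275 μL = 300 μL total → factor 300/25 = 12
Step 2: 180 μL + 11.7 mL = 11880 μL total → factor 11880/180 = 66
Step 3: 50 μL + 575 μL = 625 μL total → factor 625/50 = 12.5
Dilution factor through tube #3 = 12 × 66 × 12.5 = 9900
[tube #3] = 8.00 mM / 9900 = 0.0008081 mM = 0.808 μM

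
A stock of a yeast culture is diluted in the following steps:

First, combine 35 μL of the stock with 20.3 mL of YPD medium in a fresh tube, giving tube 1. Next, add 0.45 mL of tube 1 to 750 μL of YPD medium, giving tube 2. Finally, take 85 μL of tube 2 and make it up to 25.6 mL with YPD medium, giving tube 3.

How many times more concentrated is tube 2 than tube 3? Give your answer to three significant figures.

Step 1: 35 μL + 20.3 mL = 20335 μL total → factor 20335/35 = 581
Step 2: 0.45 mL + 750 μL = 1.2 mL total → factor 1.2/0.45 = 2.6667
Step 3: 85 μL brought to 25.6 mL → factor 25600/85 = 301.18
Dilution factor to tube 2 = 1549.3; to tube 3 = 4.6662 × 10^5
[tube 2]/[tube 3] = (factor to tube 3)/(factor to tube 2) = 4.6662 × 10^5/1549.3 = 301

301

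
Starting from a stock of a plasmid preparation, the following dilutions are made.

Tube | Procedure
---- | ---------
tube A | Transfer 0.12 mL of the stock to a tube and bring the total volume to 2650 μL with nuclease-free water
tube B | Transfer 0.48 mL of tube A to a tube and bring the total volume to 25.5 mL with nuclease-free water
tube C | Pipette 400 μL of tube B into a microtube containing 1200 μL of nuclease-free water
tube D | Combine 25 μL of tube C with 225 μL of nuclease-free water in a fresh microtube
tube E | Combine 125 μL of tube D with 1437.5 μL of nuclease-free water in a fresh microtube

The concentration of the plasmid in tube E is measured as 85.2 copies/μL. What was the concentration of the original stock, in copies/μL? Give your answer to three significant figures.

5.00 × 10^7 copies/μL

Step 1: 0.12 mL brought to 2650 μL → factor 2.65/0.12 = 22.083
Step 2: 0.48 mL brought to 25.5 mL → factor 25.5/0.48 = 53.125
Step 3: 400 μL + 1200 μL = 1600 μL total → factor 1600/400 = 4
Step 4: 25 μL + 225 μL = 250 μL total → factor 250/25 = 10
Step 5: 125 μL + 1437.5 μL = 1562.5 μL total → factor 1562.5/125 = 12.5
Overall dilution factor = 22.083 × 53.125 × 4 × 10 × 12.5 = 5.8659 × 10^5
Stock = 85.2 copies/μL × 5.8659 × 10^5 = 5.00 × 10^7 copies/μL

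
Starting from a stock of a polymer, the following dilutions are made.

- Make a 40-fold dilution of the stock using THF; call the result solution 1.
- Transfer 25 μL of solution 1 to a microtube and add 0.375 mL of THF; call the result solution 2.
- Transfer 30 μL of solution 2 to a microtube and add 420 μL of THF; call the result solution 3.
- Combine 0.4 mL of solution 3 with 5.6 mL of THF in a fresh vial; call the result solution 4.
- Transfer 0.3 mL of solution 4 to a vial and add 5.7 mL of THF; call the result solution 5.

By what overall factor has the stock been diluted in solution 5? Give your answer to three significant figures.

2.88 × 10^6

Step 1: 40-fold → factor 40
Step 2: 25 μL + 0.375 mL = 400 μL total → factor 400/25 = 16
Step 3: 30 μL + 420 μL = 450 μL total → factor 450/30 = 15
Step 4: 0.4 mL + 5.6 mL = 6 mL total → factor 6/0.4 = 15
Step 5: 0.3 mL + 5.7 mL = 6 mL total → factor 6/0.3 = 20
Overall dilution factor = 40 × 16 × 15 × 15 × 20 = 2.88 × 10^6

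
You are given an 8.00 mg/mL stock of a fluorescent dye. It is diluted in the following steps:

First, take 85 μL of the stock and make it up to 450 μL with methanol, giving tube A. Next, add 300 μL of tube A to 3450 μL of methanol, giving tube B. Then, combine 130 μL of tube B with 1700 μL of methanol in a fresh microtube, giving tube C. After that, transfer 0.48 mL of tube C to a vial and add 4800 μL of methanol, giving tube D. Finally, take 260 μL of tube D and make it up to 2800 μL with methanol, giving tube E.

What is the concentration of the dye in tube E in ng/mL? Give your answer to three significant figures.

Step 1: 85 μL brought to 450 μL → factor 450/85 = 5.2941
Step 2: 300 μL + 3450 μL = 3750 μL total → factor 3750/300 = 12.5
Step 3: 130 μL + 1700 μL = 1830 μL total → factor 1830/130 = 14.077
Step 4: 0.48 mL + 4800 μL = 5.28 mL total → factor 5.28/0.48 = 11
Step 5: 260 μL brought to 2800 μL → factor 2800/260 = 10.769
Overall dilution factor = 5.2941 × 12.5 × 14.077 × 11 × 10.769 = 1.1035 × 10^5
Final = 8.00 mg/mL / 1.1035 × 10^5 = 7.249 × 10^-5 mg/mL = 72.5 ng/mL

72.5 ng/mL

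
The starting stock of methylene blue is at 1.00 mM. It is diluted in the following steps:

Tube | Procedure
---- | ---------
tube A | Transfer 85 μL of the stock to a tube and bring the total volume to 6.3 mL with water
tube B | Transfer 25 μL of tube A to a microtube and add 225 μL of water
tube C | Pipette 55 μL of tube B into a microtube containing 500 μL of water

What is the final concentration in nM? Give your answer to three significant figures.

134 nM

Step 1: 85 μL brought to 6.3 mL → factor 6300/85 = 74.118
Step 2: 25 μL + 225 μL = 250 μL total → factor 250/25 = 10
Step 3: 55 μL + 500 μL = 555 μL total → factor 555/55 = 10.091
Overall dilution factor = 74.118 × 10 × 10.091 = 7479.1
Final = 1.00 mM / 7479.1 = 0.0001337 mM = 134 nM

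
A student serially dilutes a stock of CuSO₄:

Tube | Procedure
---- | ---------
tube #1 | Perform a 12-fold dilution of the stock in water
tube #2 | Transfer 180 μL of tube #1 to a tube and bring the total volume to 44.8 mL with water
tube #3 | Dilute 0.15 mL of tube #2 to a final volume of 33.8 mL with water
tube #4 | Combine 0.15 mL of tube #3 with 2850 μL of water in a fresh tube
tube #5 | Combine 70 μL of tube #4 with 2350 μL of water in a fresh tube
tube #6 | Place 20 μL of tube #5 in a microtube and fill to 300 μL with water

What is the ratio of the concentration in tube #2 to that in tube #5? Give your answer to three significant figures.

1.56 × 10^5

Step 1: 12-fold → factor 12
Step 2: 180 μL brought to 44.8 mL → factor 44800/180 = 248.89
Step 3: 0.15 mL brought to 33.8 mL → factor 33.8/0.15 = 225.33
Step 4: 0.15 mL + 2850 μL = 3 mL total → factor 3/0.15 = 20
Step 5: 70 μL + 2350 μL = 2420 μL total → factor 2420/70 = 34.571
Dilution factor to tube #2 = 2986.7; to tube #5 = 4.6533 × 10^8
[tube #2]/[tube #5] = (factor to tube #5)/(factor to tube #2) = 4.6533 × 10^8/2986.7 = 1.56 × 10^5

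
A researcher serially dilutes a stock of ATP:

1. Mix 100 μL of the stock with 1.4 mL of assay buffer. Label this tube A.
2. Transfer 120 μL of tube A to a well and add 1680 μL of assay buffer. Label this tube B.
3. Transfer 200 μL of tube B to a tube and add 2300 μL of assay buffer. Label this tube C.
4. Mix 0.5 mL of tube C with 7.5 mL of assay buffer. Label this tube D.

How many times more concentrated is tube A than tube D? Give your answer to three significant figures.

Step 1: 100 μL + 1.4 mL = 1500 μL total → factor 1500/100 = 15
Step 2: 120 μL + 1680 μL = 1800 μL total → factor 1800/120 = 15
Step 3: 200 μL + 2300 μL = 2500 μL total → factor 2500/200 = 12.5
Step 4: 0.5 mL + 7.5 mL = 8 mL total → factor 8/0.5 = 16
Dilution factor to tube A = 15; to tube D = 45000
[tube A]/[tube D] = (factor to tube D)/(factor to tube A) = 45000/15 = 3.00 × 10^3

3.00 × 10^3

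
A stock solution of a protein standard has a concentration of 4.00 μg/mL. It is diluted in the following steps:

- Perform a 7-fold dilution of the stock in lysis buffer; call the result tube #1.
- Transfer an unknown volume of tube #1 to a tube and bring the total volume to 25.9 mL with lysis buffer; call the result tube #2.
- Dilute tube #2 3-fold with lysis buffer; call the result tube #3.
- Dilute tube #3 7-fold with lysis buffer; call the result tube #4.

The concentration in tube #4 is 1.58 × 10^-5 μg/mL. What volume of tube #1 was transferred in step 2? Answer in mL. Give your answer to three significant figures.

Step 1: 7-fold → factor 7
Step 2: v brought to 25.9 mL → factor = 25.9 mL/v
Step 3: 3-fold → factor 3
Step 4: 7-fold → factor 7
Product of known-step factors = 147
Overall factor = 4.00 μg/mL / (1.58 × 10^-5 μg/mL) = 2.5316 × 10^5
Step-2 factor = 2.5316 × 10^5 / 147 = 1722.2
v = 25.9 mL / 1722.2 = 0.0150 mL

0.0150 mL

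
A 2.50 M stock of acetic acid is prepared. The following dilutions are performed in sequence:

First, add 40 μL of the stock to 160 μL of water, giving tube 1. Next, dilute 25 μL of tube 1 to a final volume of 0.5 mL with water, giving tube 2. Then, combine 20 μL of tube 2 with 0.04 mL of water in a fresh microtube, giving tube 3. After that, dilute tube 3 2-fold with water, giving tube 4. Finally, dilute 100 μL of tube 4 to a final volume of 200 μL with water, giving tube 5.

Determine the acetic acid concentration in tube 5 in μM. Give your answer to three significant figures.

Step 1: 40 μL + 160 μL = 200 μL total → factor 200/40 = 5
Step 2: 25 μL brought to 0.5 mL → factor 500/25 = 20
Step 3: 20 μL + 0.04 mL = 60 μL total → factor 60/20 = 3
Step 4: 2-fold → factor 2
Step 5: 100 μL brought to 200 μL → factor 200/100 = 2
Overall dilution factor = 5 × 20 × 3 × 2 × 2 = 1200
Final = 2.50 M / 1200 = 0.002083 M = 2.08 × 10^3 μM

2.08 × 10^3 μM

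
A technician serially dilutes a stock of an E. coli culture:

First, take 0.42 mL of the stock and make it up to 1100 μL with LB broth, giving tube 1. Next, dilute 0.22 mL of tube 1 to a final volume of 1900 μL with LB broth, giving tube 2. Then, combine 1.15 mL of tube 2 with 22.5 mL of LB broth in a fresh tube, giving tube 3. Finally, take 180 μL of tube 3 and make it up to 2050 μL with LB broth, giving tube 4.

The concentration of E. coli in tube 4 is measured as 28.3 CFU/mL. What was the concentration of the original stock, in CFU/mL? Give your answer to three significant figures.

1.50 × 10^5 CFU/mL

Step 1: 0.42 mL brought to 1100 μL → factor 1.1/0.42 = 2.619
Step 2: 0.22 mL brought to 1900 μL → factor 1.9/0.22 = 8.6364
Step 3: 1.15 mL + 22.5 mL = 23.65 mL total → factor 23.65/1.15 = 20.565
Step 4: 180 μL brought to 2050 μL → factor 2050/180 = 11.389
Overall dilution factor = 2.619 × 8.6364 × 20.565 × 11.389 = 5297.7
Stock = 28.3 CFU/mL × 5297.7 = 1.50 × 10^5 CFU/mL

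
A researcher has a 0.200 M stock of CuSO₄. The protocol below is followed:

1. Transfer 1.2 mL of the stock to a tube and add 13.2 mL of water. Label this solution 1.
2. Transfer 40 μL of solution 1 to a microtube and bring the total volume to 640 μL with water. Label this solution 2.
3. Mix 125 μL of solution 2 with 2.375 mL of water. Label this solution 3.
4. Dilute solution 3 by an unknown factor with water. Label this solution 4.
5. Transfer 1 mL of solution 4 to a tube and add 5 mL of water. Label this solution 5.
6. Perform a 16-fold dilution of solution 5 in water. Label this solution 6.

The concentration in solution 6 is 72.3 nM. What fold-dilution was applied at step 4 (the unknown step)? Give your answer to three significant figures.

7.50-fold

Step 1: 1.2 mL + 13.2 mL = 14.4 mL total → factor 14.4/1.2 = 12
Step 2: 40 μL brought to 640 μL → factor 640/40 = 16
Step 3: 125 μL + 2.375 mL = 2500 μL total → factor 2500/125 = 20
Step 4: unknown factor x
Step 5: 1 mL + 5 mL = 6 mL total → factor 6/1 = 6
Step 6: 16-fold → factor 16
Product of known-step factors = 3.6864 × 10^5
Overall factor = 0.200 M / (72.3 nM) = 2.7663 × 10^6
x = 2.7663 × 10^6 / 3.6864 × 10^5 = 7.50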